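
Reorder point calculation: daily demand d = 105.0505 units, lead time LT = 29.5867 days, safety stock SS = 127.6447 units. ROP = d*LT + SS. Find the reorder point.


d*LT = 105.0505 * 29.5867 = 3108.0976
ROP = 3108.0976 + 127.6447 = 3235.7423

3235.7423 units


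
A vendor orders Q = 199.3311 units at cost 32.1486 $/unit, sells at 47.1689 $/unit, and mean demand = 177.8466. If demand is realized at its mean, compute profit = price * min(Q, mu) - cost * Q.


Sales at mu = min(199.3311, 177.8466) = 177.8466
Revenue = 47.1689 * 177.8466 = 8388.8285
Total cost = 32.1486 * 199.3311 = 6408.2158
Profit = 8388.8285 - 6408.2158 = 1980.6127

1980.6127 $


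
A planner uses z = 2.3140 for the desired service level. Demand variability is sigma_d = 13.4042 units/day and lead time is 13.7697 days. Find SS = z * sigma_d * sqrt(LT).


sqrt(LT) = sqrt(13.7697) = 3.7108
SS = 2.3140 * 13.4042 * 3.7108 = 115.0977

115.0977 units


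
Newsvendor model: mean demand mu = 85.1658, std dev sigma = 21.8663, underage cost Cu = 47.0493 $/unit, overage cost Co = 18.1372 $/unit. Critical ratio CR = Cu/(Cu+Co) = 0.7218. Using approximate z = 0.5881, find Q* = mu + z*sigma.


CR = Cu/(Cu+Co) = 47.0493/(47.0493+18.1372) = 0.7218
z = 0.5881
Q* = 85.1658 + 0.5881 * 21.8663 = 98.0254

98.0254 units


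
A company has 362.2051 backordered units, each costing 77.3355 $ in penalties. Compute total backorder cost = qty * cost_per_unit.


Total = 362.2051 * 77.3355 = 28011.3125

28011.3125 $


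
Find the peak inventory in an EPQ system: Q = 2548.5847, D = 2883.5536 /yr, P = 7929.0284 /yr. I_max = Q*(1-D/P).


D/P = 0.3637
1 - D/P = 0.6363
I_max = 2548.5847 * 0.6363 = 1621.7397

1621.7397 units


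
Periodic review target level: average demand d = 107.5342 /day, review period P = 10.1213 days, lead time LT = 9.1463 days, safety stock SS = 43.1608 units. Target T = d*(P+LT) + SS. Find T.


P + LT = 19.2676
d*(P+LT) = 107.5342 * 19.2676 = 2071.9260
T = 2071.9260 + 43.1608 = 2115.0868

2115.0868 units


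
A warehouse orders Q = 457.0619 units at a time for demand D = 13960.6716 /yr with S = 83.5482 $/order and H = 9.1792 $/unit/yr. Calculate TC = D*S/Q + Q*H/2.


Ordering cost = D*S/Q = 2551.9278
Holding cost = Q*H/2 = 2097.7313
TC = 2551.9278 + 2097.7313 = 4649.6591

4649.6591 $/yr


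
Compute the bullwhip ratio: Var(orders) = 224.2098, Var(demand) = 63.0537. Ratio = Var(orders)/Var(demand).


BW = 224.2098 / 63.0537 = 3.5559

3.5559


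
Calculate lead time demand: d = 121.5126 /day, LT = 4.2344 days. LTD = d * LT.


LTD = 121.5126 * 4.2344 = 514.5330

514.5330 units


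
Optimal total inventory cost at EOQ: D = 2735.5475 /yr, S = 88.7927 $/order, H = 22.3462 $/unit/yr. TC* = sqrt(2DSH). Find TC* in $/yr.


2*D*S*H = 10855634.1736
TC* = sqrt(10855634.1736) = 3294.7889

3294.7889 $/yr


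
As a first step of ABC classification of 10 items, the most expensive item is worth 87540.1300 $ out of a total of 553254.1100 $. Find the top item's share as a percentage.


Top item = 87540.1300
Total = 553254.1100
Percentage = 87540.1300 / 553254.1100 * 100 = 15.8228

15.8228%


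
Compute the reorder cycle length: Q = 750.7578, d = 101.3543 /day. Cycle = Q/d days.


Cycle = 750.7578 / 101.3543 = 7.4073

7.4073 days


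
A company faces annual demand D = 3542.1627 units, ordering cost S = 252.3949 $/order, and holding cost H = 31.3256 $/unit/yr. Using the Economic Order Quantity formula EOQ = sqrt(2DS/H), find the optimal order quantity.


2*D*S = 2 * 3542.1627 * 252.3949 = 1788047.6009
2*D*S/H = 57079.4367
EOQ = sqrt(57079.4367) = 238.9130

238.9130 units


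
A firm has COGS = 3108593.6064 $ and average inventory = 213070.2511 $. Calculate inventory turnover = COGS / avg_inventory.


Turnover = 3108593.6064 / 213070.2511 = 14.5895

14.5895


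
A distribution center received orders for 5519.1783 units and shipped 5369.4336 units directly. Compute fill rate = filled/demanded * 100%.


FR = 5369.4336 / 5519.1783 * 100 = 97.2868

97.2868%


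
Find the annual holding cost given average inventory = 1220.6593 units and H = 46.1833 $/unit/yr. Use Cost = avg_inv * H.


Cost = 1220.6593 * 46.1833 = 56374.0746

56374.0746 $/yr


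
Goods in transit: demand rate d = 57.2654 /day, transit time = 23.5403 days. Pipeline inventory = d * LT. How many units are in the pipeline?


Pipeline = 57.2654 * 23.5403 = 1348.0447

1348.0447 units


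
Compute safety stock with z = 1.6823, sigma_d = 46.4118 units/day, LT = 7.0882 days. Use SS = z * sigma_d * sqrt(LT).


sqrt(LT) = sqrt(7.0882) = 2.6624
SS = 1.6823 * 46.4118 * 2.6624 = 207.8738

207.8738 units


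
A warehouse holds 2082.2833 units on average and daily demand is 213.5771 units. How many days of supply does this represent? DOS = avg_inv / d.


DOS = 2082.2833 / 213.5771 = 9.7496

9.7496 days


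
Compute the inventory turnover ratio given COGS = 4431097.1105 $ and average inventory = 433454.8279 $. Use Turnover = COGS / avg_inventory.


Turnover = 4431097.1105 / 433454.8279 = 10.2227

10.2227


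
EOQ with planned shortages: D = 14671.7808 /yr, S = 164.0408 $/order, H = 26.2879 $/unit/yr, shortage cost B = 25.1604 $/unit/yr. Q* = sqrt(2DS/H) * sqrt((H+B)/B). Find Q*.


sqrt(2DS/H) = 427.9119
sqrt((H+B)/B) = 1.4300
Q* = 427.9119 * 1.4300 = 611.9010

611.9010 units


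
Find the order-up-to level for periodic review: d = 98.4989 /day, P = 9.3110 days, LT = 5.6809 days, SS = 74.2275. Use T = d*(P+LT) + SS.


P + LT = 14.9919
d*(P+LT) = 98.4989 * 14.9919 = 1476.6857
T = 1476.6857 + 74.2275 = 1550.9132

1550.9132 units


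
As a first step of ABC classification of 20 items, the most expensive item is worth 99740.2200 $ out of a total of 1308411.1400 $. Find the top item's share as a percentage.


Top item = 99740.2200
Total = 1308411.1400
Percentage = 99740.2200 / 1308411.1400 * 100 = 7.6230

7.6230%


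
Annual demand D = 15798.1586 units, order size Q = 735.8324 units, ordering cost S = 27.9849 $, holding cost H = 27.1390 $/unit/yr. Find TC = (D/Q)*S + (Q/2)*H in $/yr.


Ordering cost = D*S/Q = 600.8296
Holding cost = Q*H/2 = 9984.8778
TC = 600.8296 + 9984.8778 = 10585.7074

10585.7074 $/yr


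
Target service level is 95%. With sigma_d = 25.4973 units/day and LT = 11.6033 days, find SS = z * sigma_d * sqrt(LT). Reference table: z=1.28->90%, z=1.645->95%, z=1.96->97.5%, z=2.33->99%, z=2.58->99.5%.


From the table, SL = 95% corresponds to z = 1.645
sqrt(LT) = sqrt(11.6033) = 3.4064
SS = 1.645 * 25.4973 * 3.4064 = 142.8732

142.8732 units


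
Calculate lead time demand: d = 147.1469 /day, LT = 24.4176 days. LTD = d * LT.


LTD = 147.1469 * 24.4176 = 3592.9741

3592.9741 units


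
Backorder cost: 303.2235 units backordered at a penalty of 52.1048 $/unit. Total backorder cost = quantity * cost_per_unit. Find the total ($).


Total = 303.2235 * 52.1048 = 15799.3998

15799.3998 $


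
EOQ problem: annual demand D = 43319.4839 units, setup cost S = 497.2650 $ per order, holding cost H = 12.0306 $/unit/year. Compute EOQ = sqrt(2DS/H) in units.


2*D*S = 2 * 43319.4839 * 497.2650 = 43082526.3231
2*D*S/H = 3581078.7760
EOQ = sqrt(3581078.7760) = 1892.3738

1892.3738 units


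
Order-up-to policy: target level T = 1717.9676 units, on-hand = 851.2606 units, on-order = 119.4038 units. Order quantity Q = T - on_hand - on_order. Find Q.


Inventory position = OH + OO = 851.2606 + 119.4038 = 970.6644
Q = 1717.9676 - 970.6644 = 747.3032

747.3032 units


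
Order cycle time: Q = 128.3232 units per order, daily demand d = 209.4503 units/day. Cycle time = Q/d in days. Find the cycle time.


Cycle = 128.3232 / 209.4503 = 0.6127

0.6127 days


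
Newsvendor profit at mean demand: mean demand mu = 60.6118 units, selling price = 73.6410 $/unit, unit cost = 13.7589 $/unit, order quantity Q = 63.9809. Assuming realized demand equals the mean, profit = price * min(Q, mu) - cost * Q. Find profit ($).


Sales at mu = min(63.9809, 60.6118) = 60.6118
Revenue = 73.6410 * 60.6118 = 4463.5136
Total cost = 13.7589 * 63.9809 = 880.3068
Profit = 4463.5136 - 880.3068 = 3583.2068

3583.2068 $


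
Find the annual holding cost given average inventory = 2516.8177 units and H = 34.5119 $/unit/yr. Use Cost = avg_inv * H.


Cost = 2516.8177 * 34.5119 = 86860.1608

86860.1608 $/yr


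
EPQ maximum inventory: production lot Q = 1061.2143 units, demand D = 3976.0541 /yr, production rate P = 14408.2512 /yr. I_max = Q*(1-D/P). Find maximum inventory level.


D/P = 0.2760
1 - D/P = 0.7240
I_max = 1061.2143 * 0.7240 = 768.3651

768.3651 units


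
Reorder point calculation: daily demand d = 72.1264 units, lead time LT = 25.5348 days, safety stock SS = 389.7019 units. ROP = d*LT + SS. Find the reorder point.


d*LT = 72.1264 * 25.5348 = 1841.7332
ROP = 1841.7332 + 389.7019 = 2231.4351

2231.4351 units


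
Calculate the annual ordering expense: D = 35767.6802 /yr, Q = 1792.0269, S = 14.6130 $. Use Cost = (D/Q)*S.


Number of orders = D/Q = 19.9593
Cost = 19.9593 * 14.6130 = 291.6659

291.6659 $/yr


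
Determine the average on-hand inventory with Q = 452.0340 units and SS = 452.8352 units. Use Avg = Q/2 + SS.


Q/2 = 226.0170
Avg = 226.0170 + 452.8352 = 678.8522

678.8522 units


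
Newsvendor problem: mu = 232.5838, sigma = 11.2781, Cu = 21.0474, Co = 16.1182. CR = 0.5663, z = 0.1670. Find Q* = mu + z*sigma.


CR = Cu/(Cu+Co) = 21.0474/(21.0474+16.1182) = 0.5663
z = 0.1670
Q* = 232.5838 + 0.1670 * 11.2781 = 234.4672

234.4672 units


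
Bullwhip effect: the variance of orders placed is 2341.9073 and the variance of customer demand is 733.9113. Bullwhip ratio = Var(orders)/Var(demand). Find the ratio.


BW = 2341.9073 / 733.9113 = 3.1910

3.1910


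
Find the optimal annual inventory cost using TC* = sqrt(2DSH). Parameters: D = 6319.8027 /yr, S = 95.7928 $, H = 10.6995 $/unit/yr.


2*D*S*H = 12954774.7645
TC* = sqrt(12954774.7645) = 3599.2742

3599.2742 $/yr


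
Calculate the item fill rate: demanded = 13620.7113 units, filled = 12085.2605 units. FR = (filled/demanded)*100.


FR = 12085.2605 / 13620.7113 * 100 = 88.7271

88.7271%


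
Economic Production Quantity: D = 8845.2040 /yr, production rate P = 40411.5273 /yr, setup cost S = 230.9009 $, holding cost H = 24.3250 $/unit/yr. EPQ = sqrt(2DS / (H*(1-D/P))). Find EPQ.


1 - D/P = 1 - 0.2189 = 0.7811
H*(1-D/P) = 19.0008
2DS = 4084731.1286
EPQ = sqrt(214976.9466) = 463.6561

463.6561 units


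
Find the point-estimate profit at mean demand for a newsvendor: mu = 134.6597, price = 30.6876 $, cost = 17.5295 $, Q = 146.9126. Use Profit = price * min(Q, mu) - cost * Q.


Sales at mu = min(146.9126, 134.6597) = 134.6597
Revenue = 30.6876 * 134.6597 = 4132.3830
Total cost = 17.5295 * 146.9126 = 2575.3044
Profit = 4132.3830 - 2575.3044 = 1557.0786

1557.0786 $


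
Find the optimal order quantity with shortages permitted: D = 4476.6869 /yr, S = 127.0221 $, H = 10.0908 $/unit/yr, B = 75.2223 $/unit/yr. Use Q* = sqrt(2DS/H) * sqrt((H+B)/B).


sqrt(2DS/H) = 335.7146
sqrt((H+B)/B) = 1.0650
Q* = 335.7146 * 1.0650 = 357.5236

357.5236 units


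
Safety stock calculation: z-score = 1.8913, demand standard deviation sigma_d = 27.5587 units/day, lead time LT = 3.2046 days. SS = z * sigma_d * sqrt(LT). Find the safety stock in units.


sqrt(LT) = sqrt(3.2046) = 1.7901
SS = 1.8913 * 27.5587 * 1.7901 = 93.3052

93.3052 units


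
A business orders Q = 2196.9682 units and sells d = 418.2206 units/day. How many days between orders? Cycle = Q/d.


Cycle = 2196.9682 / 418.2206 = 5.2531

5.2531 days


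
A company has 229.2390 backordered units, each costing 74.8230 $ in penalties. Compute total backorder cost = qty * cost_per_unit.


Total = 229.2390 * 74.8230 = 17152.3497

17152.3497 $


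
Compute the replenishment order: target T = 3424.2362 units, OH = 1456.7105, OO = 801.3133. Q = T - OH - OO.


Inventory position = OH + OO = 1456.7105 + 801.3133 = 2258.0238
Q = 3424.2362 - 2258.0238 = 1166.2124

1166.2124 units


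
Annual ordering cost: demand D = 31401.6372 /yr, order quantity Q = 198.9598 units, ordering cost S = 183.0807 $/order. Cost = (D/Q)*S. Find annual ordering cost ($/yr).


Number of orders = D/Q = 157.8291
Cost = 157.8291 * 183.0807 = 28895.4539

28895.4539 $/yr


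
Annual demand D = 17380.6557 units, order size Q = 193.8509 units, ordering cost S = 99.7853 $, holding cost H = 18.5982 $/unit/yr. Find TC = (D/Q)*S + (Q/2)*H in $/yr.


Ordering cost = D*S/Q = 8946.7418
Holding cost = Q*H/2 = 1802.6389
TC = 8946.7418 + 1802.6389 = 10749.3807

10749.3807 $/yr


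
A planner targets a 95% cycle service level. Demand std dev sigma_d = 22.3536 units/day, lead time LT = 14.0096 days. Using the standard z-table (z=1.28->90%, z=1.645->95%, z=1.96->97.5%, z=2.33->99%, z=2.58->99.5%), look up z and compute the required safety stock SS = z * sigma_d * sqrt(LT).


From the table, SL = 95% corresponds to z = 1.645
sqrt(LT) = sqrt(14.0096) = 3.7429
SS = 1.645 * 22.3536 * 3.7429 = 137.6342

137.6342 units


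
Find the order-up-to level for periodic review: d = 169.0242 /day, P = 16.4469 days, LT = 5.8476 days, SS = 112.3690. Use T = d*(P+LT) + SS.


P + LT = 22.2945
d*(P+LT) = 169.0242 * 22.2945 = 3768.3100
T = 3768.3100 + 112.3690 = 3880.6790

3880.6790 units


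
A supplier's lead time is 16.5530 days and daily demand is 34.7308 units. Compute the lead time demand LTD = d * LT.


LTD = 34.7308 * 16.5530 = 574.8989

574.8989 units


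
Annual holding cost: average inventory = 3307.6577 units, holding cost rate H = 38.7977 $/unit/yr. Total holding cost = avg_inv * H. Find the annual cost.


Cost = 3307.6577 * 38.7977 = 128329.5111

128329.5111 $/yr


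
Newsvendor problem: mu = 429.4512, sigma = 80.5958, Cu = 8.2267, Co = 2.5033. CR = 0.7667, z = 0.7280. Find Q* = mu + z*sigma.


CR = Cu/(Cu+Co) = 8.2267/(8.2267+2.5033) = 0.7667
z = 0.7280
Q* = 429.4512 + 0.7280 * 80.5958 = 488.1249

488.1249 units


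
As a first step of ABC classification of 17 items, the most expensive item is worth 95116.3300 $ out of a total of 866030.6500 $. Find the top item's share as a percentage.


Top item = 95116.3300
Total = 866030.6500
Percentage = 95116.3300 / 866030.6500 * 100 = 10.9830

10.9830%


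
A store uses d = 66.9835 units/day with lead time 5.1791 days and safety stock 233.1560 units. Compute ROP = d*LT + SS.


d*LT = 66.9835 * 5.1791 = 346.9142
ROP = 346.9142 + 233.1560 = 580.0702

580.0702 units


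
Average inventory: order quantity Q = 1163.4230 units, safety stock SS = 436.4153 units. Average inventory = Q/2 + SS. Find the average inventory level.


Q/2 = 581.7115
Avg = 581.7115 + 436.4153 = 1018.1268

1018.1268 units


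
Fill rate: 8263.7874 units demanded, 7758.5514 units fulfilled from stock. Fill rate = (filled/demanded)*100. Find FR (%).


FR = 7758.5514 / 8263.7874 * 100 = 93.8861

93.8861%


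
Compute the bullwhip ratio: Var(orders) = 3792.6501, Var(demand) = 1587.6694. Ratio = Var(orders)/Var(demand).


BW = 3792.6501 / 1587.6694 = 2.3888

2.3888


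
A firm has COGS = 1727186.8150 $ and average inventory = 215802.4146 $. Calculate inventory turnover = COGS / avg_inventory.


Turnover = 1727186.8150 / 215802.4146 = 8.0036

8.0036


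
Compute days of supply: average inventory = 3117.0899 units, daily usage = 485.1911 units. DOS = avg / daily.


DOS = 3117.0899 / 485.1911 = 6.4245

6.4245 days


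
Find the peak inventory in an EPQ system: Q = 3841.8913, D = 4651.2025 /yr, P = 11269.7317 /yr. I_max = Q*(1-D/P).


D/P = 0.4127
1 - D/P = 0.5873
I_max = 3841.8913 * 0.5873 = 2256.2800

2256.2800 units


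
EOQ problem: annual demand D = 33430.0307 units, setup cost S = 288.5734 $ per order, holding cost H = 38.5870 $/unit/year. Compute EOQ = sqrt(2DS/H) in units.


2*D*S = 2 * 33430.0307 * 288.5734 = 19294035.2424
2*D*S/H = 500013.8711
EOQ = sqrt(500013.8711) = 707.1166

707.1166 units


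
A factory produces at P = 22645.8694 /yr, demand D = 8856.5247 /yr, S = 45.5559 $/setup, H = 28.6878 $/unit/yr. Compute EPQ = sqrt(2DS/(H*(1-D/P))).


1 - D/P = 1 - 0.3911 = 0.6089
H*(1-D/P) = 17.4683
2DS = 806933.9072
EPQ = sqrt(46194.0554) = 214.9280

214.9280 units


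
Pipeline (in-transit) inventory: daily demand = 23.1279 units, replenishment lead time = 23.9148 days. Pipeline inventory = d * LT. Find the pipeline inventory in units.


Pipeline = 23.1279 * 23.9148 = 553.0991

553.0991 units


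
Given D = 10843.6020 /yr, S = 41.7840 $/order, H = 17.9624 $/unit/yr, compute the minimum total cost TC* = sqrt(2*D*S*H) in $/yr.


2*D*S*H = 16277134.0771
TC* = sqrt(16277134.0771) = 4034.4930

4034.4930 $/yr


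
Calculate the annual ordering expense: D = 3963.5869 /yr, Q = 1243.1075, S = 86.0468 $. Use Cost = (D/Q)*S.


Number of orders = D/Q = 3.1885
Cost = 3.1885 * 86.0468 = 274.3560

274.3560 $/yr


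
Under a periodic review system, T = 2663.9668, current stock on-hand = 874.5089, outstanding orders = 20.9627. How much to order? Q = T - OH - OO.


Inventory position = OH + OO = 874.5089 + 20.9627 = 895.4716
Q = 2663.9668 - 895.4716 = 1768.4952

1768.4952 units


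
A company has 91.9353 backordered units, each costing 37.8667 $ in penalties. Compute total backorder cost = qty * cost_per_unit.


Total = 91.9353 * 37.8667 = 3481.2864

3481.2864 $


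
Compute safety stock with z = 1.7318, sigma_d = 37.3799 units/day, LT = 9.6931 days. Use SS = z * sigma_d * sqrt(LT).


sqrt(LT) = sqrt(9.6931) = 3.1134
SS = 1.7318 * 37.3799 * 3.1134 = 201.5428

201.5428 units


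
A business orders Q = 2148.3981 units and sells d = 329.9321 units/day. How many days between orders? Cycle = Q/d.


Cycle = 2148.3981 / 329.9321 = 6.5116

6.5116 days


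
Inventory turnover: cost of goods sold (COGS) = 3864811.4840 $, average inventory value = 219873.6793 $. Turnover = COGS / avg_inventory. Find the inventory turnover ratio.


Turnover = 3864811.4840 / 219873.6793 = 17.5774

17.5774


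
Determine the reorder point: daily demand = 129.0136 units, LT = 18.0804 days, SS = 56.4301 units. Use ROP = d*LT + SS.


d*LT = 129.0136 * 18.0804 = 2332.6175
ROP = 2332.6175 + 56.4301 = 2389.0476

2389.0476 units


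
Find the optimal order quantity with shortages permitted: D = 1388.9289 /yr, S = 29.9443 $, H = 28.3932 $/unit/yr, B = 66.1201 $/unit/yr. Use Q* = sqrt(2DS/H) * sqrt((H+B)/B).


sqrt(2DS/H) = 54.1259
sqrt((H+B)/B) = 1.1956
Q* = 54.1259 * 1.1956 = 64.7120

64.7120 units


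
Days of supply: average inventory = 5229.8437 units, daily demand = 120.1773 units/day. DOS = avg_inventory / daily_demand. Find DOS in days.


DOS = 5229.8437 / 120.1773 = 43.5177

43.5177 days


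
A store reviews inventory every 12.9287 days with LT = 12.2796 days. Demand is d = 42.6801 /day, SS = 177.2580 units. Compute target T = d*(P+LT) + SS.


P + LT = 25.2083
d*(P+LT) = 42.6801 * 25.2083 = 1075.8928
T = 1075.8928 + 177.2580 = 1253.1508

1253.1508 units


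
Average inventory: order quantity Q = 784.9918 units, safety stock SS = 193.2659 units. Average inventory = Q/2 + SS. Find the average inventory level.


Q/2 = 392.4959
Avg = 392.4959 + 193.2659 = 585.7618

585.7618 units


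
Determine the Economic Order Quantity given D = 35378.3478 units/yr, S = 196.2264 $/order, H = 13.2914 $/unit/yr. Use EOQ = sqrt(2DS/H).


2*D*S = 2 * 35378.3478 * 196.2264 = 13884331.6535
2*D*S/H = 1044610.1730
EOQ = sqrt(1044610.1730) = 1022.0617

1022.0617 units


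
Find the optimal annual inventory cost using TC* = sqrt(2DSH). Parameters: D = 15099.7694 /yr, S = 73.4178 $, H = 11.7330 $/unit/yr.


2*D*S*H = 26014216.3487
TC* = sqrt(26014216.3487) = 5100.4134

5100.4134 $/yr


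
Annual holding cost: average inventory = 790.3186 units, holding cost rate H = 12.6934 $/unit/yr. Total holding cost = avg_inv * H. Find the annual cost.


Cost = 790.3186 * 12.6934 = 10031.8301

10031.8301 $/yr


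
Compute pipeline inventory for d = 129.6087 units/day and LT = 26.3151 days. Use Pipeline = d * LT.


Pipeline = 129.6087 * 26.3151 = 3410.6659

3410.6659 units


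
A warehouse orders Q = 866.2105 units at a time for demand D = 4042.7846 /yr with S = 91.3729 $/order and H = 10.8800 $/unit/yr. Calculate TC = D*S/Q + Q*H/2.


Ordering cost = D*S/Q = 426.4563
Holding cost = Q*H/2 = 4712.1851
TC = 426.4563 + 4712.1851 = 5138.6415

5138.6415 $/yr


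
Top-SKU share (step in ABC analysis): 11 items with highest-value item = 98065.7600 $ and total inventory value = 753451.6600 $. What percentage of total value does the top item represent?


Top item = 98065.7600
Total = 753451.6600
Percentage = 98065.7600 / 753451.6600 * 100 = 13.0155

13.0155%


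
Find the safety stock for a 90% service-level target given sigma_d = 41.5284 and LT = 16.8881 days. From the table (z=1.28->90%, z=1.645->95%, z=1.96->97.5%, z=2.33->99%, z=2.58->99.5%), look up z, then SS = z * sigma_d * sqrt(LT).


From the table, SL = 90% corresponds to z = 1.28
sqrt(LT) = sqrt(16.8881) = 4.1095
SS = 1.28 * 41.5284 * 4.1095 = 218.4467

218.4467 units


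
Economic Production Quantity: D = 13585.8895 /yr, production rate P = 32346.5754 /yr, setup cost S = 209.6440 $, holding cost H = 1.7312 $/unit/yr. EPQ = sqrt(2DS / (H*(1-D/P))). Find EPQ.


1 - D/P = 1 - 0.4200 = 0.5800
H*(1-D/P) = 1.0041
2DS = 5696400.4367
EPQ = sqrt(5673262.2956) = 2381.8611

2381.8611 units


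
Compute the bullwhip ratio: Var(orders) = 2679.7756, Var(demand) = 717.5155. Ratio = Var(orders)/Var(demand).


BW = 2679.7756 / 717.5155 = 3.7348

3.7348


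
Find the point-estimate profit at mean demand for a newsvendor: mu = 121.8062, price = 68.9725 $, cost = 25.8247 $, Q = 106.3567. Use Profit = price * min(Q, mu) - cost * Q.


Sales at mu = min(106.3567, 121.8062) = 106.3567
Revenue = 68.9725 * 106.3567 = 7335.6875
Total cost = 25.8247 * 106.3567 = 2746.6299
Profit = 7335.6875 - 2746.6299 = 4589.0576

4589.0576 $


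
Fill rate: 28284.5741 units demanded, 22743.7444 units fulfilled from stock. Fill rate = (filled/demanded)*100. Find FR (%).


FR = 22743.7444 / 28284.5741 * 100 = 80.4104

80.4104%


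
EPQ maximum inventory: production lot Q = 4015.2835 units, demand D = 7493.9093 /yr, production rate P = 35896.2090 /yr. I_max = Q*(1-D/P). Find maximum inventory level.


D/P = 0.2088
1 - D/P = 0.7912
I_max = 4015.2835 * 0.7912 = 3177.0287

3177.0287 units


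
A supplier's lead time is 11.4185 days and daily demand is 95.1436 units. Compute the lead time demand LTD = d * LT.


LTD = 95.1436 * 11.4185 = 1086.3972

1086.3972 units


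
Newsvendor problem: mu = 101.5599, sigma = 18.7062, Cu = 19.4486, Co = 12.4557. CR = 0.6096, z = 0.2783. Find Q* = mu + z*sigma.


CR = Cu/(Cu+Co) = 19.4486/(19.4486+12.4557) = 0.6096
z = 0.2783
Q* = 101.5599 + 0.2783 * 18.7062 = 106.7658

106.7658 units


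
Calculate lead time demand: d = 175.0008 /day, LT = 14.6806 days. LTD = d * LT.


LTD = 175.0008 * 14.6806 = 2569.1167

2569.1167 units


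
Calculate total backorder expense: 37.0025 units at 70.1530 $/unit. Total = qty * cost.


Total = 37.0025 * 70.1530 = 2595.8364

2595.8364 $


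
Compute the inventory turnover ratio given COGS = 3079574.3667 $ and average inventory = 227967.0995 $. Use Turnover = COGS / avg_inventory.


Turnover = 3079574.3667 / 227967.0995 = 13.5089

13.5089


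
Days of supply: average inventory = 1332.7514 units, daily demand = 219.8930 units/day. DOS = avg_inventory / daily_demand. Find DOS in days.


DOS = 1332.7514 / 219.8930 = 6.0609

6.0609 days


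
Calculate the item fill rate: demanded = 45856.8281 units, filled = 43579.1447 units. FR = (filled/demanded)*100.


FR = 43579.1447 / 45856.8281 * 100 = 95.0331

95.0331%


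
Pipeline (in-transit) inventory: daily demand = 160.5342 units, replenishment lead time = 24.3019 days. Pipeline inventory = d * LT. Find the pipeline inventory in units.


Pipeline = 160.5342 * 24.3019 = 3901.2861

3901.2861 units


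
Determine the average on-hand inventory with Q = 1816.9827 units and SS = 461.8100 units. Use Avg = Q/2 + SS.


Q/2 = 908.4914
Avg = 908.4914 + 461.8100 = 1370.3013

1370.3013 units


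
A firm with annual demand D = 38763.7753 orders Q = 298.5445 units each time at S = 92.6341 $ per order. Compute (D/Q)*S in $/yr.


Number of orders = D/Q = 129.8425
Cost = 129.8425 * 92.6341 = 12027.8466

12027.8466 $/yr


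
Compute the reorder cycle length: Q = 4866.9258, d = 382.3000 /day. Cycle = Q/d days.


Cycle = 4866.9258 / 382.3000 = 12.7306

12.7306 days


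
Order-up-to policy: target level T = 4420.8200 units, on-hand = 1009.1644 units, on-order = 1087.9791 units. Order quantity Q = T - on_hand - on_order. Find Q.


Inventory position = OH + OO = 1009.1644 + 1087.9791 = 2097.1435
Q = 4420.8200 - 2097.1435 = 2323.6765

2323.6765 units


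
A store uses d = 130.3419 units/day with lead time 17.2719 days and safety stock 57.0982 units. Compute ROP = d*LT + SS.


d*LT = 130.3419 * 17.2719 = 2251.2523
ROP = 2251.2523 + 57.0982 = 2308.3505

2308.3505 units


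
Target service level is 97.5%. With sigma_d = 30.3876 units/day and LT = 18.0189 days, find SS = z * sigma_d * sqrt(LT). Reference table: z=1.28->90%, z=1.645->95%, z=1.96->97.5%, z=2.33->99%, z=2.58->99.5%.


From the table, SL = 97.5% corresponds to z = 1.96
sqrt(LT) = sqrt(18.0189) = 4.2449
SS = 1.96 * 30.3876 * 4.2449 = 252.8230

252.8230 units


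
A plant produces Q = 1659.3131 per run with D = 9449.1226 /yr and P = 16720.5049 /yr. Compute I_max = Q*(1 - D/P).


D/P = 0.5651
1 - D/P = 0.4349
I_max = 1659.3131 * 0.4349 = 721.5990

721.5990 units


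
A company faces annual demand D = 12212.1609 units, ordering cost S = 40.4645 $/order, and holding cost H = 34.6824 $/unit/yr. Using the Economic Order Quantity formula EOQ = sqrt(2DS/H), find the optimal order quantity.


2*D*S = 2 * 12212.1609 * 40.4645 = 988317.9695
2*D*S/H = 28496.2393
EOQ = sqrt(28496.2393) = 168.8083

168.8083 units


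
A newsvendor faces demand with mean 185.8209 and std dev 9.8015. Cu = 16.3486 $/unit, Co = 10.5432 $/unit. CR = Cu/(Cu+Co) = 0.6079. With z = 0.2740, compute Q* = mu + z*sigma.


CR = Cu/(Cu+Co) = 16.3486/(16.3486+10.5432) = 0.6079
z = 0.2740
Q* = 185.8209 + 0.2740 * 9.8015 = 188.5065

188.5065 units


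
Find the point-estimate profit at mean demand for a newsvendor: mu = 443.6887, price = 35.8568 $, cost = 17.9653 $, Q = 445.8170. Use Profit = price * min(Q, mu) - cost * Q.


Sales at mu = min(445.8170, 443.6887) = 443.6887
Revenue = 35.8568 * 443.6887 = 15909.2570
Total cost = 17.9653 * 445.8170 = 8009.2362
Profit = 15909.2570 - 8009.2362 = 7900.0208

7900.0208 $


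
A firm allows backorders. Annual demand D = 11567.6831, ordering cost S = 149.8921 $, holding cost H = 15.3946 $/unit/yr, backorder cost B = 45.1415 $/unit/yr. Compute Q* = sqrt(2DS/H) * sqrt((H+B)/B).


sqrt(2DS/H) = 474.6171
sqrt((H+B)/B) = 1.1580
Q* = 474.6171 * 1.1580 = 549.6201

549.6201 units


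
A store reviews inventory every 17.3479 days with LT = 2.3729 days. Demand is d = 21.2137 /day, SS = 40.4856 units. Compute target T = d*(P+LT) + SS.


P + LT = 19.7208
d*(P+LT) = 21.2137 * 19.7208 = 418.3511
T = 418.3511 + 40.4856 = 458.8367

458.8367 units


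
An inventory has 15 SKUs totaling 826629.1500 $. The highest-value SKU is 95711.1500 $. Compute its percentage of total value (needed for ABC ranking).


Top item = 95711.1500
Total = 826629.1500
Percentage = 95711.1500 / 826629.1500 * 100 = 11.5785

11.5785%


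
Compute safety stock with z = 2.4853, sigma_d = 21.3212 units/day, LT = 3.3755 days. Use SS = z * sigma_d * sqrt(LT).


sqrt(LT) = sqrt(3.3755) = 1.8373
SS = 2.4853 * 21.3212 * 1.8373 = 97.3553

97.3553 units


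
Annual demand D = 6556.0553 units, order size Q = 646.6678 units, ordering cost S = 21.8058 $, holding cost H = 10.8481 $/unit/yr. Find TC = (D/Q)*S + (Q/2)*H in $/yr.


Ordering cost = D*S/Q = 221.0718
Holding cost = Q*H/2 = 3507.5585
TC = 221.0718 + 3507.5585 = 3728.6303

3728.6303 $/yr


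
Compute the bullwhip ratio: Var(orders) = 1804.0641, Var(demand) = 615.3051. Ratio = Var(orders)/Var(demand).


BW = 1804.0641 / 615.3051 = 2.9320

2.9320


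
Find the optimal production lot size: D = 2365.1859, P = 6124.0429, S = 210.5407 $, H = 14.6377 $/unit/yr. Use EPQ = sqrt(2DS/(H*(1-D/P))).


1 - D/P = 1 - 0.3862 = 0.6138
H*(1-D/P) = 8.9844
2DS = 995935.7900
EPQ = sqrt(110851.3325) = 332.9434

332.9434 units


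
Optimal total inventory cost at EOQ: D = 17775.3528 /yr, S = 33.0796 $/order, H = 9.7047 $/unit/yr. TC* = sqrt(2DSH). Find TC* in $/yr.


2*D*S*H = 11412757.4880
TC* = sqrt(11412757.4880) = 3378.2773

3378.2773 $/yr


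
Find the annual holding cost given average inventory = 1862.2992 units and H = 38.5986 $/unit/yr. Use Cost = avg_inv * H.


Cost = 1862.2992 * 38.5986 = 71882.1419

71882.1419 $/yr


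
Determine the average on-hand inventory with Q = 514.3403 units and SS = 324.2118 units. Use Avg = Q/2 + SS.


Q/2 = 257.1701
Avg = 257.1701 + 324.2118 = 581.3819

581.3819 units


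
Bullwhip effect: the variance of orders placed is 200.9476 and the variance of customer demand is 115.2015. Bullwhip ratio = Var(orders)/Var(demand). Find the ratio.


BW = 200.9476 / 115.2015 = 1.7443

1.7443


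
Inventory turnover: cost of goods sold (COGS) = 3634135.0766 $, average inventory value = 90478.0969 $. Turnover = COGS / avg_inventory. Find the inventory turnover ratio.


Turnover = 3634135.0766 / 90478.0969 = 40.1659

40.1659


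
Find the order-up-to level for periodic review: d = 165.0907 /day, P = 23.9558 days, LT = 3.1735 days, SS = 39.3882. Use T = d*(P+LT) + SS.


P + LT = 27.1293
d*(P+LT) = 165.0907 * 27.1293 = 4478.7951
T = 4478.7951 + 39.3882 = 4518.1833

4518.1833 units


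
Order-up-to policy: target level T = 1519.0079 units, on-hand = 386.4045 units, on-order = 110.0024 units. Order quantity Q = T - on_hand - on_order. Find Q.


Inventory position = OH + OO = 386.4045 + 110.0024 = 496.4069
Q = 1519.0079 - 496.4069 = 1022.6010

1022.6010 units


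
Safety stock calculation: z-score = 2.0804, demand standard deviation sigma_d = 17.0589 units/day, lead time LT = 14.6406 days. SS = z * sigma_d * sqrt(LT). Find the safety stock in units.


sqrt(LT) = sqrt(14.6406) = 3.8263
SS = 2.0804 * 17.0589 * 3.8263 = 135.7930

135.7930 units


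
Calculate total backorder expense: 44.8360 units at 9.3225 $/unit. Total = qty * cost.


Total = 44.8360 * 9.3225 = 417.9836

417.9836 $


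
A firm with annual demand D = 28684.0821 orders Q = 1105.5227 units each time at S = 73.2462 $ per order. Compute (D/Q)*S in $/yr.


Number of orders = D/Q = 25.9462
Cost = 25.9462 * 73.2462 = 1900.4585

1900.4585 $/yr


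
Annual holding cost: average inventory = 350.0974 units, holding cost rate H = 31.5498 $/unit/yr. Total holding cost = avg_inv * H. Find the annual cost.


Cost = 350.0974 * 31.5498 = 11045.5030

11045.5030 $/yr


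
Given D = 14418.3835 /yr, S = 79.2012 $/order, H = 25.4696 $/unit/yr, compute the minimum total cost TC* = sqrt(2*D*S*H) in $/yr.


2*D*S*H = 58170186.2791
TC* = sqrt(58170186.2791) = 7626.9382

7626.9382 $/yr


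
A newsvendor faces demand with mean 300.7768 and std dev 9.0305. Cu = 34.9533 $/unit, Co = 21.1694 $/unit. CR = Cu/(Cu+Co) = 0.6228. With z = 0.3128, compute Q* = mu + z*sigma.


CR = Cu/(Cu+Co) = 34.9533/(34.9533+21.1694) = 0.6228
z = 0.3128
Q* = 300.7768 + 0.3128 * 9.0305 = 303.6015

303.6015 units


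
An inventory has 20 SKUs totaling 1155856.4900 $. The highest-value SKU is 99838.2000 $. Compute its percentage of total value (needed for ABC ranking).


Top item = 99838.2000
Total = 1155856.4900
Percentage = 99838.2000 / 1155856.4900 * 100 = 8.6376

8.6376%


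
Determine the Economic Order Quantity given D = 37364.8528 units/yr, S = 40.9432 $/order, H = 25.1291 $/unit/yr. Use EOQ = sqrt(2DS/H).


2*D*S = 2 * 37364.8528 * 40.9432 = 3059673.2823
2*D*S/H = 121758.1721
EOQ = sqrt(121758.1721) = 348.9386

348.9386 units


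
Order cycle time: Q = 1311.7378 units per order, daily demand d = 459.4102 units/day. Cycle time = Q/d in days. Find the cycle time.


Cycle = 1311.7378 / 459.4102 = 2.8553

2.8553 days


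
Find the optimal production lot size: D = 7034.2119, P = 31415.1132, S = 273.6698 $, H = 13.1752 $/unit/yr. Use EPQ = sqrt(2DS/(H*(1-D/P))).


1 - D/P = 1 - 0.2239 = 0.7761
H*(1-D/P) = 10.2251
2DS = 3850102.7277
EPQ = sqrt(376533.8054) = 613.6235

613.6235 units


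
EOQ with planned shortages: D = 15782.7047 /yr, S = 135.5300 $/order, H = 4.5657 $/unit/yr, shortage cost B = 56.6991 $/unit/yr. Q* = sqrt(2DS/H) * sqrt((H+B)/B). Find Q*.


sqrt(2DS/H) = 967.9875
sqrt((H+B)/B) = 1.0395
Q* = 967.9875 * 1.0395 = 1006.2066

1006.2066 units


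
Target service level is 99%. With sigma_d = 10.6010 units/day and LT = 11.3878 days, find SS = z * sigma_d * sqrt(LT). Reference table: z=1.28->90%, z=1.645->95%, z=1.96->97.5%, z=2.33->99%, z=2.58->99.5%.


From the table, SL = 99% corresponds to z = 2.33
sqrt(LT) = sqrt(11.3878) = 3.3746
SS = 2.33 * 10.6010 * 3.3746 = 83.3533

83.3533 units


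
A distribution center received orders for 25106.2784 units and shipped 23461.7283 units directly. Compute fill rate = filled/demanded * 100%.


FR = 23461.7283 / 25106.2784 * 100 = 93.4496

93.4496%


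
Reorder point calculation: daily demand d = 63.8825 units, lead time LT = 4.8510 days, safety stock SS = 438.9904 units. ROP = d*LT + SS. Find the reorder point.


d*LT = 63.8825 * 4.8510 = 309.8940
ROP = 309.8940 + 438.9904 = 748.8844

748.8844 units


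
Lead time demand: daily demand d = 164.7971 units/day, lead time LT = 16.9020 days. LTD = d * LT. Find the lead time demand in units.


LTD = 164.7971 * 16.9020 = 2785.4006

2785.4006 units


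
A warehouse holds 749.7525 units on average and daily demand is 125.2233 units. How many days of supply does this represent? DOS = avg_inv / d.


DOS = 749.7525 / 125.2233 = 5.9873

5.9873 days


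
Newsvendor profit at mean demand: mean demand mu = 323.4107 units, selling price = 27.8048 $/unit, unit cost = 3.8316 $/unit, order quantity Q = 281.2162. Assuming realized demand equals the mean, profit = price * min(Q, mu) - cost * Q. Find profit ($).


Sales at mu = min(281.2162, 323.4107) = 281.2162
Revenue = 27.8048 * 281.2162 = 7819.1602
Total cost = 3.8316 * 281.2162 = 1077.5080
Profit = 7819.1602 - 1077.5080 = 6741.6522

6741.6522 $


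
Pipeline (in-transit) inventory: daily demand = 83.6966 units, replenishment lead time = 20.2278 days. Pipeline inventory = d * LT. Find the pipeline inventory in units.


Pipeline = 83.6966 * 20.2278 = 1692.9981

1692.9981 units


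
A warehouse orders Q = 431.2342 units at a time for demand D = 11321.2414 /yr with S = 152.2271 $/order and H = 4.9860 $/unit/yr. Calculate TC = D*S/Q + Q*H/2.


Ordering cost = D*S/Q = 3996.4357
Holding cost = Q*H/2 = 1075.0669
TC = 3996.4357 + 1075.0669 = 5071.5025

5071.5025 $/yr


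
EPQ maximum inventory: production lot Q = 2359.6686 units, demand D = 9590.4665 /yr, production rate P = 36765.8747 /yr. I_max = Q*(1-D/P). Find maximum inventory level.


D/P = 0.2609
1 - D/P = 0.7391
I_max = 2359.6686 * 0.7391 = 1744.1434

1744.1434 units


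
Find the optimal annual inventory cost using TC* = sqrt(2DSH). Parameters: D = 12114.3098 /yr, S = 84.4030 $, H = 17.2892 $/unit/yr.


2*D*S*H = 35355863.8594
TC* = sqrt(35355863.8594) = 5946.0797

5946.0797 $/yr


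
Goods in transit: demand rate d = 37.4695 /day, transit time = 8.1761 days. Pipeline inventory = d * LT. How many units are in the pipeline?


Pipeline = 37.4695 * 8.1761 = 306.3544

306.3544 units


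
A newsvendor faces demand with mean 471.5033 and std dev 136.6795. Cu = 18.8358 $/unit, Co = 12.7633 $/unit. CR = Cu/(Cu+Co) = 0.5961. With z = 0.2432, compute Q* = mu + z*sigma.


CR = Cu/(Cu+Co) = 18.8358/(18.8358+12.7633) = 0.5961
z = 0.2432
Q* = 471.5033 + 0.2432 * 136.6795 = 504.7438

504.7438 units


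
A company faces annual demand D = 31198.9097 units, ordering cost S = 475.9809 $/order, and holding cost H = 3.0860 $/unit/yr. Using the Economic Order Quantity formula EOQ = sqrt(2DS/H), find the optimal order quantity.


2*D*S = 2 * 31198.9097 * 475.9809 = 29700170.2360
2*D*S/H = 9624164.0428
EOQ = sqrt(9624164.0428) = 3102.2837

3102.2837 units


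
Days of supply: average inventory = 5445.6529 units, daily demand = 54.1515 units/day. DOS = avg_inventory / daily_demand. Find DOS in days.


DOS = 5445.6529 / 54.1515 = 100.5633

100.5633 days


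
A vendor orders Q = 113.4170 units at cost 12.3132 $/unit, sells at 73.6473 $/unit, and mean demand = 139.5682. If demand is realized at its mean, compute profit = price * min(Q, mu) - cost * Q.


Sales at mu = min(113.4170, 139.5682) = 113.4170
Revenue = 73.6473 * 113.4170 = 8352.8558
Total cost = 12.3132 * 113.4170 = 1396.5262
Profit = 8352.8558 - 1396.5262 = 6956.3296

6956.3296 $


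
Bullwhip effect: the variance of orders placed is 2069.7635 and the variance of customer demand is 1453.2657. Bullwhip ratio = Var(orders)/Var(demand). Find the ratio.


BW = 2069.7635 / 1453.2657 = 1.4242

1.4242


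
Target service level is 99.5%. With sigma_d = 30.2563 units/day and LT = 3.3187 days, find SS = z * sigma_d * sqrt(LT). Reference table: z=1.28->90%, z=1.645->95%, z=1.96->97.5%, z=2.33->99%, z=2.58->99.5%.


From the table, SL = 99.5% corresponds to z = 2.58
sqrt(LT) = sqrt(3.3187) = 1.8217
SS = 2.58 * 30.2563 * 1.8217 = 142.2065

142.2065 units


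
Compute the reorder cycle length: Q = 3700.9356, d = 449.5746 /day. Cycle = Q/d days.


Cycle = 3700.9356 / 449.5746 = 8.2321

8.2321 days


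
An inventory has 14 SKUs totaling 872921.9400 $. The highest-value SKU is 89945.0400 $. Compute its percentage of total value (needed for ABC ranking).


Top item = 89945.0400
Total = 872921.9400
Percentage = 89945.0400 / 872921.9400 * 100 = 10.3039

10.3039%


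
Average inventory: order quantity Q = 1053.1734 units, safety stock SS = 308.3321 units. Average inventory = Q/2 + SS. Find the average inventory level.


Q/2 = 526.5867
Avg = 526.5867 + 308.3321 = 834.9188

834.9188 units


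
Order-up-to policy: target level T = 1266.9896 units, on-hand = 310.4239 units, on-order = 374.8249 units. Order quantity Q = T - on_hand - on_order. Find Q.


Inventory position = OH + OO = 310.4239 + 374.8249 = 685.2488
Q = 1266.9896 - 685.2488 = 581.7408

581.7408 units


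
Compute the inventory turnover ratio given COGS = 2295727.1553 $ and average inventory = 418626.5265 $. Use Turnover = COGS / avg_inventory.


Turnover = 2295727.1553 / 418626.5265 = 5.4840

5.4840


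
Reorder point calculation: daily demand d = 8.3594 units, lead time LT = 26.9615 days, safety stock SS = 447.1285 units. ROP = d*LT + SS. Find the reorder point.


d*LT = 8.3594 * 26.9615 = 225.3820
ROP = 225.3820 + 447.1285 = 672.5105

672.5105 units


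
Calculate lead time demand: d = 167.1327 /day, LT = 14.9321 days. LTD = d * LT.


LTD = 167.1327 * 14.9321 = 2495.6422

2495.6422 units


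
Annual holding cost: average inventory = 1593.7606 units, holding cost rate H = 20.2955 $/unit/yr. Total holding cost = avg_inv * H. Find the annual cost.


Cost = 1593.7606 * 20.2955 = 32346.1683

32346.1683 $/yr


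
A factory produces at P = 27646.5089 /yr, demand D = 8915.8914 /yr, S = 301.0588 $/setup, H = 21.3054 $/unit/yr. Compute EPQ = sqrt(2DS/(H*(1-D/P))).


1 - D/P = 1 - 0.3225 = 0.6775
H*(1-D/P) = 14.4345
2DS = 5368415.1316
EPQ = sqrt(371915.7773) = 609.8490

609.8490 units
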